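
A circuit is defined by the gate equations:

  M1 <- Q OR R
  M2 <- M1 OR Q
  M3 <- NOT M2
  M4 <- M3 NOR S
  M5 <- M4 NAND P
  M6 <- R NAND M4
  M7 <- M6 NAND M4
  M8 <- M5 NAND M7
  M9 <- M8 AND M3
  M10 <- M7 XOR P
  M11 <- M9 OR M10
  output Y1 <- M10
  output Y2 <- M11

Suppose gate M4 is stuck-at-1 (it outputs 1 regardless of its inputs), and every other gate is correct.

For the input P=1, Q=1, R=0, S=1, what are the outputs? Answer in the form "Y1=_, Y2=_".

Y1=1, Y2=1

Propagate with M4 forced: M1=1, M2=1, M3=0, M4=1 [stuck-at-1], M5=0, M6=1, M7=0, M8=1, M9=0, M10=1, M11=1.
So the outputs are Y1=1, Y2=1. (Without the fault they would be Y1=0, Y2=0.)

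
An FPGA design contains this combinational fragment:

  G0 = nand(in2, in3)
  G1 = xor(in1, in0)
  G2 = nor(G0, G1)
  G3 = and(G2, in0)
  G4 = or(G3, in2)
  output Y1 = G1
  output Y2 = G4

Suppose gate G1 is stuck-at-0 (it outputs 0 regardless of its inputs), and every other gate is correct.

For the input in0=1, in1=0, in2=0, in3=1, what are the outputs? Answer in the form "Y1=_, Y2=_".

Y1=0, Y2=0

Propagate with G1 forced: G0=1, G1=0 [stuck-at-0], G2=0, G3=0, G4=0.
So the outputs are Y1=0, Y2=0. (Without the fault they would be Y1=1, Y2=0.)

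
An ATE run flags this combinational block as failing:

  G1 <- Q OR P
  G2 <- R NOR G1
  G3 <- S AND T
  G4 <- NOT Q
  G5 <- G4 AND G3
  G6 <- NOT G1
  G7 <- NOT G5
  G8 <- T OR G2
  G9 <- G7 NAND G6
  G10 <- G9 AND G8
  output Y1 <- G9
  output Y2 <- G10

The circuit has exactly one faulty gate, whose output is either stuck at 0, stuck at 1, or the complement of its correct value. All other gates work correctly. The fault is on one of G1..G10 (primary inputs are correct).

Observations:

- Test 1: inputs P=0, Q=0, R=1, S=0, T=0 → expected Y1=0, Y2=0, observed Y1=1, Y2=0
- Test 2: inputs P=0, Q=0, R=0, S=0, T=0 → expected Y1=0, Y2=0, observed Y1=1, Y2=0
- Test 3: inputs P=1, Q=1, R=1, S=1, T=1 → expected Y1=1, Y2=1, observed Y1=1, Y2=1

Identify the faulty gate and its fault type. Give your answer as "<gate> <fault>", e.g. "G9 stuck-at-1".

Fault-free values for test 1 (P=0, Q=0, R=1, S=0, T=0): G1=0, G2=0, G3=0, G4=1, G5=0, G6=1, G7=1, G8=0, G9=0, G10=0, giving Y1=0, Y2=0. Observed Y1=1, Y2=0.
Test 1: faults giving observed Y1=1, Y2=0 are {G1 stuck-at-1, G1 inverted output, G3 stuck-at-1, G3 inverted output, G5 stuck-at-1, G5 inverted output, G6 stuck-at-0, G6 inverted output, G7 stuck-at-0, G7 inverted output, G9 stuck-at-1, G9 inverted output}.
Test 2 (P=0, Q=0, R=0, S=0, T=0): fault-free G1=0, G2=1, G3=0, G4=1, G5=0, G6=1, G7=1, G8=1, G9=0, G10=0 → Y1=0, Y2=0; observed Y1=1, Y2=0. Eliminates G3 stuck-at-1, G3 inverted output, G5 stuck-at-1, G5 inverted output, G6 stuck-at-0, G6 inverted output, G7 stuck-at-0, G7 inverted output, G9 stuck-at-1, G9 inverted output.
Test 3 (P=1, Q=1, R=1, S=1, T=1): fault-free G1=1, G2=0, G3=1, G4=0, G5=0, G6=0, G7=1, G8=1, G9=1, G10=1 → Y1=1, Y2=1; observed Y1=1, Y2=1. Eliminates G1 inverted output.
Only G1 stuck-at-1 is consistent with every test.

G1 stuck-at-1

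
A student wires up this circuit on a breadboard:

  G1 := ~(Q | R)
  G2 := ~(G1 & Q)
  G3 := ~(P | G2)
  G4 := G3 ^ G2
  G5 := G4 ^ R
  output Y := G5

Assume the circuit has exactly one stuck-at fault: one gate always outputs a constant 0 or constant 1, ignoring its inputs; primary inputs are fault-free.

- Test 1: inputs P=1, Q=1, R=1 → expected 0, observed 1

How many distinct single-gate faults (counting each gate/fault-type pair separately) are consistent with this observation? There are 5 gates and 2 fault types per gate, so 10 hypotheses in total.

5

Fault-free: G1=0, G2=1, G3=0, G4=1, G5=0 → 0. Observed 1.
  G1 stuck-at-0: output 0 ✗
  G1 stuck-at-1: output 1 ✓
  G2 stuck-at-0: output 1 ✓
  G2 stuck-at-1: output 0 ✗
  G3 stuck-at-0: output 0 ✗
  G3 stuck-at-1: output 1 ✓
  G4 stuck-at-0: output 1 ✓
  G4 stuck-at-1: output 0 ✗
  G5 stuck-at-0: output 0 ✗
  G5 stuck-at-1: output 1 ✓
Consistent faults: {G1 stuck-at-1, G2 stuck-at-0, G3 stuck-at-1, G4 stuck-at-0, G5 stuck-at-1} — 5 in all.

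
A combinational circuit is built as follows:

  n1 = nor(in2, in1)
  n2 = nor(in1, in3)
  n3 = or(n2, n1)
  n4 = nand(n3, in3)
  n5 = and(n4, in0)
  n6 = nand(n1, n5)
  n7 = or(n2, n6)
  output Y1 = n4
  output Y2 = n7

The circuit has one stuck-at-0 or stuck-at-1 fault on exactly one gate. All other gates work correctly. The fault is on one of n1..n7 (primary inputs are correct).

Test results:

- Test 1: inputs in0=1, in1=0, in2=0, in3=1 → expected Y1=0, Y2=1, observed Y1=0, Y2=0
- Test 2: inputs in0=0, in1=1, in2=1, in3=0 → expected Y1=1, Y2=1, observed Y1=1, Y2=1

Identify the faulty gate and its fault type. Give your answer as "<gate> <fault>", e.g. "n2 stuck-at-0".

n5 stuck-at-1

Fault-free values for test 1 (in0=1, in1=0, in2=0, in3=1): n1=1, n2=0, n3=1, n4=0, n5=0, n6=1, n7=1, giving Y1=0, Y2=1. Observed Y1=0, Y2=0.
Test 1: faults giving observed Y1=0, Y2=0 are {n5 stuck-at-1, n6 stuck-at-0, n7 stuck-at-0}.
Test 2 (in0=0, in1=1, in2=1, in3=0): fault-free n1=0, n2=0, n3=0, n4=1, n5=0, n6=1, n7=1 → Y1=1, Y2=1; observed Y1=1, Y2=1. Eliminates n6 stuck-at-0, n7 stuck-at-0.
Only n5 stuck-at-1 is consistent with every test.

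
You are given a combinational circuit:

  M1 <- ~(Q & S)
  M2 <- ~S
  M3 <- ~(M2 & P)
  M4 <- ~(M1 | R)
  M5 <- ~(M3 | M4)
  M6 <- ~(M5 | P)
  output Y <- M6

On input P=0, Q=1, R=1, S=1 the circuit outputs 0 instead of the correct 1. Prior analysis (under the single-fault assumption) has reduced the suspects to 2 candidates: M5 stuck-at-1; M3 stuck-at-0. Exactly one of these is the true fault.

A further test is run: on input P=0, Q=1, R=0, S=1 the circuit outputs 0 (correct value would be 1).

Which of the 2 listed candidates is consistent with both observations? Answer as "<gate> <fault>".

Evaluate each candidate on input P=0, Q=1, R=0, S=1:
  M5 stuck-at-1: M1=0, M2=0, M3=1, M4=1, M5=1 [stuck-at-1], M6=0 → 0 — matches
  M3 stuck-at-0: M1=0, M2=0, M3=0 [stuck-at-0], M4=1, M5=0, M6=1 → 1 — eliminated
Only M5 stuck-at-1 reproduces the observed 0.

M5 stuck-at-1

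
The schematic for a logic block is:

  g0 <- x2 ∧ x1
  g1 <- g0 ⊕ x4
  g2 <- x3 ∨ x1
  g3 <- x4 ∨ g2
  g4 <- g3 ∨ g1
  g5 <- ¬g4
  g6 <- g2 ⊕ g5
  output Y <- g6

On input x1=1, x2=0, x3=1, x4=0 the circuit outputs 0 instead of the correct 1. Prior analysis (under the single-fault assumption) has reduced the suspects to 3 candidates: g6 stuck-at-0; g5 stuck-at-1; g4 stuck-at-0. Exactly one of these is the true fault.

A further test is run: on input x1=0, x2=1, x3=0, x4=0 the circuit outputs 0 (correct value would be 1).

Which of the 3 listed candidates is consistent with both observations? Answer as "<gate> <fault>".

g6 stuck-at-0

Evaluate each candidate on input x1=0, x2=1, x3=0, x4=0:
  g6 stuck-at-0: g0=0, g1=0, g2=0, g3=0, g4=0, g5=1, g6=0 [stuck-at-0] → 0 — matches
  g5 stuck-at-1: g0=0, g1=0, g2=0, g3=0, g4=0, g5=1 [stuck-at-1], g6=1 → 1 — eliminated
  g4 stuck-at-0: g0=0, g1=0, g2=0, g3=0, g4=0 [stuck-at-0], g5=1, g6=1 → 1 — eliminated
Only g6 stuck-at-0 reproduces the observed 0.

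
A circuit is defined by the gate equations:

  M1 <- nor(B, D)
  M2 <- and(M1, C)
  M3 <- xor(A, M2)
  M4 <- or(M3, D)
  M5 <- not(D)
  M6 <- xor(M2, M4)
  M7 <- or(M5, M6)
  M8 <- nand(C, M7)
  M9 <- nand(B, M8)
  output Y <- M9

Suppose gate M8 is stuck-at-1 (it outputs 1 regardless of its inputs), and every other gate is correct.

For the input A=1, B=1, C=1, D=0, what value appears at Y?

Propagate with M8 forced: M1=0, M2=0, M3=1, M4=1, M5=1, M6=1, M7=1, M8=1 [stuck-at-1], M9=0.
So Y = 0. (Without the fault it would be 1.)

0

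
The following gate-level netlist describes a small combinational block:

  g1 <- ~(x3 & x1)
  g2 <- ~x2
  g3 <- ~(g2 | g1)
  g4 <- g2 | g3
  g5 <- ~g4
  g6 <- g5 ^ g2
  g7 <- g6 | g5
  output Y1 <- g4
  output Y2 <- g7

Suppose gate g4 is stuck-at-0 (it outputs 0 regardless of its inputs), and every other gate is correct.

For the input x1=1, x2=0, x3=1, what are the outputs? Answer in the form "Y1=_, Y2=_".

Propagate with g4 forced: g1=0, g2=1, g3=0, g4=0 [stuck-at-0], g5=1, g6=0, g7=1.
So the outputs are Y1=0, Y2=1. (Without the fault they would be Y1=1, Y2=1.)

Y1=0, Y2=1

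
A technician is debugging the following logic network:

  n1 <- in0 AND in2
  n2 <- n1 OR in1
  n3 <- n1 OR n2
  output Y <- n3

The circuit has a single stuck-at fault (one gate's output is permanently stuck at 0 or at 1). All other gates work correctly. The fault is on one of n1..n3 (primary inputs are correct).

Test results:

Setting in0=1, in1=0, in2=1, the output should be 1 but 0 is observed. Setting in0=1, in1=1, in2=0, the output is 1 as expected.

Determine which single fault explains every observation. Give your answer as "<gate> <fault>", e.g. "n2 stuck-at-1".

Fault-free values for test 1 (in0=1, in1=0, in2=1): n1=1, n2=1, n3=1, giving Y=1. Observed 0.
Test 1: faults giving observed 0 are {n1 stuck-at-0, n3 stuck-at-0}.
Test 2 (in0=1, in1=1, in2=0): fault-free n1=0, n2=1, n3=1 → 1; observed 1. Eliminates n3 stuck-at-0.
Only n1 stuck-at-0 is consistent with every test.

n1 stuck-at-0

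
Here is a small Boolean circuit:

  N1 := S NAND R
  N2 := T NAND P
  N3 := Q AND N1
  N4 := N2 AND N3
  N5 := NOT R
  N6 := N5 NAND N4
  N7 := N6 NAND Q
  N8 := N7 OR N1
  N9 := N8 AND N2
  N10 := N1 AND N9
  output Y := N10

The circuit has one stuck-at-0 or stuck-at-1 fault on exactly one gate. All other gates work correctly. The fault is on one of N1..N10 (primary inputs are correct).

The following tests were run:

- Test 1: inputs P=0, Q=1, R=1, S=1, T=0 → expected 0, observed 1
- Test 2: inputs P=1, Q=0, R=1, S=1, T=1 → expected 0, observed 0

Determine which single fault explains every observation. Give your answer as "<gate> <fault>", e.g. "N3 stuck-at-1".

N1 stuck-at-1

Fault-free values for test 1 (P=0, Q=1, R=1, S=1, T=0): N1=0, N2=1, N3=0, N4=0, N5=0, N6=1, N7=0, N8=0, N9=0, N10=0, giving Y=0. Observed 1.
Test 1: faults giving observed 1 are {N1 stuck-at-1, N10 stuck-at-1}.
Test 2 (P=1, Q=0, R=1, S=1, T=1): fault-free N1=0, N2=0, N3=0, N4=0, N5=0, N6=1, N7=1, N8=1, N9=0, N10=0 → 0; observed 0. Eliminates N10 stuck-at-1.
Only N1 stuck-at-1 is consistent with every test.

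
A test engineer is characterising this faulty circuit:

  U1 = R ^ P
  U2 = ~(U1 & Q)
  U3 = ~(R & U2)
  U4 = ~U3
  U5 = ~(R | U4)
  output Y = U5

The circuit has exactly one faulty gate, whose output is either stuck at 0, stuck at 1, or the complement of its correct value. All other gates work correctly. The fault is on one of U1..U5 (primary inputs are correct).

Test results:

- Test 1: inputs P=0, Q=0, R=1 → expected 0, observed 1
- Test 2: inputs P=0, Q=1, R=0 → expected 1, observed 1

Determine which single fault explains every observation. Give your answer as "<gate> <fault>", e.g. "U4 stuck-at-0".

U5 stuck-at-1

Fault-free values for test 1 (P=0, Q=0, R=1): U1=1, U2=1, U3=0, U4=1, U5=0, giving Y=0. Observed 1.
Test 1: faults giving observed 1 are {U5 stuck-at-1, U5 inverted output}.
Test 2 (P=0, Q=1, R=0): fault-free U1=0, U2=1, U3=1, U4=0, U5=1 → 1; observed 1. Eliminates U5 inverted output.
Only U5 stuck-at-1 is consistent with every test.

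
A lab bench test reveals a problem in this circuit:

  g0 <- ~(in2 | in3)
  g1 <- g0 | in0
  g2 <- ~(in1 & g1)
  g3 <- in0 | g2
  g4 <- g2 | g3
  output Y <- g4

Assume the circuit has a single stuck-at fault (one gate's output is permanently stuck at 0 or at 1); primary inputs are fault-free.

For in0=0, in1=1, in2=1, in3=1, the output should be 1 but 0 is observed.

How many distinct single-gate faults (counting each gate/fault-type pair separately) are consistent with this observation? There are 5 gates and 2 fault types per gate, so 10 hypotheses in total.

4

Fault-free: g0=0, g1=0, g2=1, g3=1, g4=1 → 1. Observed 0.
  g0 stuck-at-0: output 1 ✗
  g0 stuck-at-1: output 0 ✓
  g1 stuck-at-0: output 1 ✗
  g1 stuck-at-1: output 0 ✓
  g2 stuck-at-0: output 0 ✓
  g2 stuck-at-1: output 1 ✗
  g3 stuck-at-0: output 1 ✗
  g3 stuck-at-1: output 1 ✗
  g4 stuck-at-0: output 0 ✓
  g4 stuck-at-1: output 1 ✗
Consistent faults: {g0 stuck-at-1, g1 stuck-at-1, g2 stuck-at-0, g4 stuck-at-0} — 4 in all.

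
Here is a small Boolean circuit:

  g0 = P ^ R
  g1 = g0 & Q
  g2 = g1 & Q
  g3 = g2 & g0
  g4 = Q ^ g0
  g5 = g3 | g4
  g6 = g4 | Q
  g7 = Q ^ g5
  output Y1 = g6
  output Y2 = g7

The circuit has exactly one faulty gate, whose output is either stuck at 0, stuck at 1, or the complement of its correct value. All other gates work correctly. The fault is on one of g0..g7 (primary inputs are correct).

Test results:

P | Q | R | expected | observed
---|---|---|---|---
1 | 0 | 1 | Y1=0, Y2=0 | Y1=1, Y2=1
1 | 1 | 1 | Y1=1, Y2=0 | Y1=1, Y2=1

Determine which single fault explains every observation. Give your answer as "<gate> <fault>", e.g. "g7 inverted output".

Fault-free values for test 1 (P=1, Q=0, R=1): g0=0, g1=0, g2=0, g3=0, g4=0, g5=0, g6=0, g7=0, giving Y1=0, Y2=0. Observed Y1=1, Y2=1.
Test 1: faults giving observed Y1=1, Y2=1 are {g0 stuck-at-1, g0 inverted output, g4 stuck-at-1, g4 inverted output}.
Test 2 (P=1, Q=1, R=1): fault-free g0=0, g1=0, g2=0, g3=0, g4=1, g5=1, g6=1, g7=0 → Y1=1, Y2=0; observed Y1=1, Y2=1. Eliminates g0 stuck-at-1, g0 inverted output, g4 stuck-at-1.
Only g4 inverted output is consistent with every test.

g4 inverted output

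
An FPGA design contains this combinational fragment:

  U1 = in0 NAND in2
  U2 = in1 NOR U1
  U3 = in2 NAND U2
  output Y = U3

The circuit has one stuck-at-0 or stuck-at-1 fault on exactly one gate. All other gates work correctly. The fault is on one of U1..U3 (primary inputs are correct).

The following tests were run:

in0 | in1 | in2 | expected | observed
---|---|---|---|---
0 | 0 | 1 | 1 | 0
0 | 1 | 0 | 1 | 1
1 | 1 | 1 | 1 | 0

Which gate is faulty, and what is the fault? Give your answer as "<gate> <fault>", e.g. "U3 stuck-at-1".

U2 stuck-at-1

Fault-free values for test 1 (in0=0, in1=0, in2=1): U1=1, U2=0, U3=1, giving Y=1. Observed 0.
Test 1: faults giving observed 0 are {U1 stuck-at-0, U2 stuck-at-1, U3 stuck-at-0}.
Test 2 (in0=0, in1=1, in2=0): fault-free U1=1, U2=0, U3=1 → 1; observed 1. Eliminates U3 stuck-at-0.
Test 3 (in0=1, in1=1, in2=1): fault-free U1=0, U2=0, U3=1 → 1; observed 0. Eliminates U1 stuck-at-0.
Only U2 stuck-at-1 is consistent with every test.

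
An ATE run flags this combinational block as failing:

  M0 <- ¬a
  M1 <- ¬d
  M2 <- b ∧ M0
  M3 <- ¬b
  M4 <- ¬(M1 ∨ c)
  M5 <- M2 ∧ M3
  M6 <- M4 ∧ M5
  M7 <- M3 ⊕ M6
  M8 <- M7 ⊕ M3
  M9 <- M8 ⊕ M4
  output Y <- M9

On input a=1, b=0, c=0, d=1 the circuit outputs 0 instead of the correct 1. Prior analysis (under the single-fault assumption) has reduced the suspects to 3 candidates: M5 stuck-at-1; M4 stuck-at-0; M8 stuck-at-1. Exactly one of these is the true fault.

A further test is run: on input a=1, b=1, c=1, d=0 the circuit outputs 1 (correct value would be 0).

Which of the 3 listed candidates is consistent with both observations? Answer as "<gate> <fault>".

M8 stuck-at-1

Evaluate each candidate on input a=1, b=1, c=1, d=0:
  M5 stuck-at-1: M0=0, M1=1, M2=0, M3=0, M4=0, M5=1 [stuck-at-1], M6=0, M7=0, M8=0, M9=0 → 0 — eliminated
  M4 stuck-at-0: M0=0, M1=1, M2=0, M3=0, M4=0 [stuck-at-0], M5=0, M6=0, M7=0, M8=0, M9=0 → 0 — eliminated
  M8 stuck-at-1: M0=0, M1=1, M2=0, M3=0, M4=0, M5=0, M6=0, M7=0, M8=1 [stuck-at-1], M9=1 → 1 — matches
Only M8 stuck-at-1 reproduces the observed 1.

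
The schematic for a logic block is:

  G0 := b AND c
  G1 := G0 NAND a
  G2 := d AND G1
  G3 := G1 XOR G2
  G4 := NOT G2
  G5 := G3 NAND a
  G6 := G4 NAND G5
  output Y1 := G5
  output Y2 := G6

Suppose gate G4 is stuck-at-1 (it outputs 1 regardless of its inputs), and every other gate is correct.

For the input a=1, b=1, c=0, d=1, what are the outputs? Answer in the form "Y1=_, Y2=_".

Propagate with G4 forced: G0=0, G1=1, G2=1, G3=0, G4=1 [stuck-at-1], G5=1, G6=0.
So the outputs are Y1=1, Y2=0. (Without the fault they would be Y1=1, Y2=1.)

Y1=1, Y2=0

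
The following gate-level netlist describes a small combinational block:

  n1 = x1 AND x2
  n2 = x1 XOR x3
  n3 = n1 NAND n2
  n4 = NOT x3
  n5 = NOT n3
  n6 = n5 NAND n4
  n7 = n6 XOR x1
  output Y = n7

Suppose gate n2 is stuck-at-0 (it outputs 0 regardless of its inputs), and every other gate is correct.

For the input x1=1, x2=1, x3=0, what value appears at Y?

0

Propagate with n2 forced: n1=1, n2=0 [stuck-at-0], n3=1, n4=1, n5=0, n6=1, n7=0.
So Y = 0. (Without the fault it would be 1.)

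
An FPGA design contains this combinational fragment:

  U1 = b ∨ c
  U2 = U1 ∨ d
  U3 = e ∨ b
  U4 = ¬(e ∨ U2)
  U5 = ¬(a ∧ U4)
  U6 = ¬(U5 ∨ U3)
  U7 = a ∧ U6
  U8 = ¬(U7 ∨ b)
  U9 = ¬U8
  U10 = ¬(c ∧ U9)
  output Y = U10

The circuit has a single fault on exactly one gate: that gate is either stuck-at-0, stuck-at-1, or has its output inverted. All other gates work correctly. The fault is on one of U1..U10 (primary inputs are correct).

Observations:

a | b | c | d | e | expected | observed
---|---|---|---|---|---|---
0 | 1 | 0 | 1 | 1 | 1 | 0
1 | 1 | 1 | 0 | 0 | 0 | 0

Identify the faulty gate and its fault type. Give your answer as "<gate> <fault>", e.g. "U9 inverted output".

Fault-free values for test 1 (a=0, b=1, c=0, d=1, e=1): U1=1, U2=1, U3=1, U4=0, U5=1, U6=0, U7=0, U8=0, U9=1, U10=1, giving Y=1. Observed 0.
Test 1: faults giving observed 0 are {U10 stuck-at-0, U10 inverted output}.
Test 2 (a=1, b=1, c=1, d=0, e=0): fault-free U1=1, U2=1, U3=1, U4=0, U5=1, U6=0, U7=0, U8=0, U9=1, U10=0 → 0; observed 0. Eliminates U10 inverted output.
Only U10 stuck-at-0 is consistent with every test.

U10 stuck-at-0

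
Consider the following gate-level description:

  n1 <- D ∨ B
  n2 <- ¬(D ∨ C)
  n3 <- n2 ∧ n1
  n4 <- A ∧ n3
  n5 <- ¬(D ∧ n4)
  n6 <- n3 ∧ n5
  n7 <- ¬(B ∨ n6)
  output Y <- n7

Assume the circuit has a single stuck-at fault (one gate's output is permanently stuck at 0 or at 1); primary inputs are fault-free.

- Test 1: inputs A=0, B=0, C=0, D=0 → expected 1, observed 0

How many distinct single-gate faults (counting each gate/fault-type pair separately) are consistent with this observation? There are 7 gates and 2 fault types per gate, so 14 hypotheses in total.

4

Fault-free: n1=0, n2=1, n3=0, n4=0, n5=1, n6=0, n7=1 → 1. Observed 0.
  n1 stuck-at-0: output 1 ✗
  n1 stuck-at-1: output 0 ✓
  n2 stuck-at-0: output 1 ✗
  n2 stuck-at-1: output 1 ✗
  n3 stuck-at-0: output 1 ✗
  n3 stuck-at-1: output 0 ✓
  n4 stuck-at-0: output 1 ✗
  n4 stuck-at-1: output 1 ✗
  n5 stuck-at-0: output 1 ✗
  n5 stuck-at-1: output 1 ✗
  n6 stuck-at-0: output 1 ✗
  n6 stuck-at-1: output 0 ✓
  n7 stuck-at-0: output 0 ✓
  n7 stuck-at-1: output 1 ✗
Consistent faults: {n1 stuck-at-1, n3 stuck-at-1, n6 stuck-at-1, n7 stuck-at-0} — 4 in all.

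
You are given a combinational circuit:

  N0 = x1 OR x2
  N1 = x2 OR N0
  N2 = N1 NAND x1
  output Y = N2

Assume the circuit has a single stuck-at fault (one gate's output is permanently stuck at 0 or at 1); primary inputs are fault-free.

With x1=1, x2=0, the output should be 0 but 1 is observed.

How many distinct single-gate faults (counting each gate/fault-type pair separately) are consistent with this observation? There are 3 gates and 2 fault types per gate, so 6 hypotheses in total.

3

Fault-free: N0=1, N1=1, N2=0 → 0. Observed 1.
  N0 stuck-at-0: output 1 ✓
  N0 stuck-at-1: output 0 ✗
  N1 stuck-at-0: output 1 ✓
  N1 stuck-at-1: output 0 ✗
  N2 stuck-at-0: output 0 ✗
  N2 stuck-at-1: output 1 ✓
Consistent faults: {N0 stuck-at-0, N1 stuck-at-0, N2 stuck-at-1} — 3 in all.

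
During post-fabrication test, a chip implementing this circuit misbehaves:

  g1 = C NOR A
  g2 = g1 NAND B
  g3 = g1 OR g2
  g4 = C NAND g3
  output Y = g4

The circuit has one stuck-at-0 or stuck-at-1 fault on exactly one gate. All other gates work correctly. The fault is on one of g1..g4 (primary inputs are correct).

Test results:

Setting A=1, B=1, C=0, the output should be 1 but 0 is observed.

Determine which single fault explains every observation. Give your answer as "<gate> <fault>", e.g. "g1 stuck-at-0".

Fault-free values for test 1 (A=1, B=1, C=0): g1=0, g2=1, g3=1, g4=1, giving Y=1. Observed 0.
Test 1: faults giving observed 0 are {g4 stuck-at-0}.
Only g4 stuck-at-0 is consistent with every test.

g4 stuck-at-0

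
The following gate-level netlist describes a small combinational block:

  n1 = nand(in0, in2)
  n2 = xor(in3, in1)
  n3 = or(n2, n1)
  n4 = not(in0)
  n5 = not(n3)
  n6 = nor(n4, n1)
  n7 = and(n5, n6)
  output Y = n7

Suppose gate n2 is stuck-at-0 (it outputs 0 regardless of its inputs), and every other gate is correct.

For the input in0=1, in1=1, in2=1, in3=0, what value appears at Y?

1

Propagate with n2 forced: n1=0, n2=0 [stuck-at-0], n3=0, n4=0, n5=1, n6=1, n7=1.
So Y = 1. (Without the fault it would be 0.)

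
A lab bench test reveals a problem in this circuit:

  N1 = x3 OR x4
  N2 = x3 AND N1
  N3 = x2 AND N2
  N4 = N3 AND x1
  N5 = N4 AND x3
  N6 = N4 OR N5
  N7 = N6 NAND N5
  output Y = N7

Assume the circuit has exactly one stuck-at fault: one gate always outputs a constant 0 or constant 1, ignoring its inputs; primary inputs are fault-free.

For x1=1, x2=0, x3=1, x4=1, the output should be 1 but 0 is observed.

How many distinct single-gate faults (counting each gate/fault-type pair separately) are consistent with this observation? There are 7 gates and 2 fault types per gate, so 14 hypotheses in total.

4

Fault-free: N1=1, N2=1, N3=0, N4=0, N5=0, N6=0, N7=1 → 1. Observed 0.
  N1 stuck-at-0: output 1 ✗
  N1 stuck-at-1: output 1 ✗
  N2 stuck-at-0: output 1 ✗
  N2 stuck-at-1: output 1 ✗
  N3 stuck-at-0: output 1 ✗
  N3 stuck-at-1: output 0 ✓
  N4 stuck-at-0: output 1 ✗
  N4 stuck-at-1: output 0 ✓
  N5 stuck-at-0: output 1 ✗
  N5 stuck-at-1: output 0 ✓
  N6 stuck-at-0: output 1 ✗
  N6 stuck-at-1: output 1 ✗
  N7 stuck-at-0: output 0 ✓
  N7 stuck-at-1: output 1 ✗
Consistent faults: {N3 stuck-at-1, N4 stuck-at-1, N5 stuck-at-1, N7 stuck-at-0} — 4 in all.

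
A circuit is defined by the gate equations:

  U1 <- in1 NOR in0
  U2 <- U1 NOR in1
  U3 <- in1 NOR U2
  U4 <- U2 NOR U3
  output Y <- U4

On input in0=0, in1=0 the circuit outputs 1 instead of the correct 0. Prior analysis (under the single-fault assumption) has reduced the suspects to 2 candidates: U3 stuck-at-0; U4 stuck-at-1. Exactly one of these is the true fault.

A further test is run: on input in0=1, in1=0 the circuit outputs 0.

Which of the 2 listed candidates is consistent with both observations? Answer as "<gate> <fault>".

U3 stuck-at-0

Evaluate each candidate on input in0=1, in1=0:
  U3 stuck-at-0: U1=0, U2=1, U3=0 [stuck-at-0], U4=0 → 0 — matches
  U4 stuck-at-1: U1=0, U2=1, U3=0, U4=1 [stuck-at-1] → 1 — eliminated
Only U3 stuck-at-0 reproduces the observed 0.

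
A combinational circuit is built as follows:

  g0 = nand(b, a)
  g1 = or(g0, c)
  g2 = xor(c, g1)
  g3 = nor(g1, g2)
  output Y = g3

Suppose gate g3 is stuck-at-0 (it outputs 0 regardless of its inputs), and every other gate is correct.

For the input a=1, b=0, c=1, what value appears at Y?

0

Propagate with g3 forced: g0=1, g1=1, g2=0, g3=0 [stuck-at-0].
So Y = 0. (Same as the fault-free value — the fault is masked on this input.)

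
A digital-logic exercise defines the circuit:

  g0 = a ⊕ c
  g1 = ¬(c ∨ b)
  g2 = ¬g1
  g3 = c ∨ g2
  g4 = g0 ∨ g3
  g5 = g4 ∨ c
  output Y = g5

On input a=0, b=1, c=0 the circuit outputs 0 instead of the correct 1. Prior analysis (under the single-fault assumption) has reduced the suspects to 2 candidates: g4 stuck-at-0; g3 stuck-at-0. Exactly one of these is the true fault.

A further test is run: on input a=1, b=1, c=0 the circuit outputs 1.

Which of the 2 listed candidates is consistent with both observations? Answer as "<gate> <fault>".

Evaluate each candidate on input a=1, b=1, c=0:
  g4 stuck-at-0: g0=1, g1=0, g2=1, g3=1, g4=0 [stuck-at-0], g5=0 → 0 — eliminated
  g3 stuck-at-0: g0=1, g1=0, g2=1, g3=0 [stuck-at-0], g4=1, g5=1 → 1 — matches
Only g3 stuck-at-0 reproduces the observed 1.

g3 stuck-at-0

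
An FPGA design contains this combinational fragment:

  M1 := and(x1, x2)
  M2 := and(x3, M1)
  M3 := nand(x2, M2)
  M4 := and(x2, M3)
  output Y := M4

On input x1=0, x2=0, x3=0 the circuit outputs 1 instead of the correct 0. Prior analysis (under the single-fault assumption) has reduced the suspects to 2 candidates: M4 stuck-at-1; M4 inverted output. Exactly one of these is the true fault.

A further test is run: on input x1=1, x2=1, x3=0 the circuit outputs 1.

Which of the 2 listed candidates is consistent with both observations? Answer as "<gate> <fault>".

M4 stuck-at-1

Evaluate each candidate on input x1=1, x2=1, x3=0:
  M4 stuck-at-1: M1=1, M2=0, M3=1, M4=1 [stuck-at-1] → 1 — matches
  M4 inverted output: M1=1, M2=0, M3=1, M4=0 [inverted output] → 0 — eliminated
Only M4 stuck-at-1 reproduces the observed 1.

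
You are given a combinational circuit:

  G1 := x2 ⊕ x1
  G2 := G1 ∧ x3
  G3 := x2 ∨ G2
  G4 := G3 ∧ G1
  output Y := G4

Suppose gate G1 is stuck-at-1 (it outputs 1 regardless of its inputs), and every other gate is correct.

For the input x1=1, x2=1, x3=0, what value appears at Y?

1

Propagate with G1 forced: G1=1 [stuck-at-1], G2=0, G3=1, G4=1.
So Y = 1. (Without the fault it would be 0.)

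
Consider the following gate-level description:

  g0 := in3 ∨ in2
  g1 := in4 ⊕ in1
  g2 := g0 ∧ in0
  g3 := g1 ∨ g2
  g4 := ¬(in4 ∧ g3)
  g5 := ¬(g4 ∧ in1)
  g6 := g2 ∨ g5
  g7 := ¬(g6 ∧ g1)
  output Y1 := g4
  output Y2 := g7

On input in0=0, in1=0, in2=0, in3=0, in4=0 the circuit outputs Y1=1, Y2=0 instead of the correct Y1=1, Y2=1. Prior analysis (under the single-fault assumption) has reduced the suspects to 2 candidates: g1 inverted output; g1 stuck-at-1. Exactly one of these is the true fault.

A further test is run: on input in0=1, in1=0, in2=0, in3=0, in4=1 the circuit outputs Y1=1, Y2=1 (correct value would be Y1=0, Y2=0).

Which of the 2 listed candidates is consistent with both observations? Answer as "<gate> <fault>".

g1 inverted output

Evaluate each candidate on input in0=1, in1=0, in2=0, in3=0, in4=1:
  g1 inverted output: g0=0, g1=0 [inverted output], g2=0, g3=0, g4=1, g5=1, g6=1, g7=1 → Y1=1, Y2=1 — matches
  g1 stuck-at-1: g0=0, g1=1 [stuck-at-1], g2=0, g3=1, g4=0, g5=1, g6=1, g7=0 → Y1=0, Y2=0 — eliminated
Only g1 inverted output reproduces the observed Y1=1, Y2=1.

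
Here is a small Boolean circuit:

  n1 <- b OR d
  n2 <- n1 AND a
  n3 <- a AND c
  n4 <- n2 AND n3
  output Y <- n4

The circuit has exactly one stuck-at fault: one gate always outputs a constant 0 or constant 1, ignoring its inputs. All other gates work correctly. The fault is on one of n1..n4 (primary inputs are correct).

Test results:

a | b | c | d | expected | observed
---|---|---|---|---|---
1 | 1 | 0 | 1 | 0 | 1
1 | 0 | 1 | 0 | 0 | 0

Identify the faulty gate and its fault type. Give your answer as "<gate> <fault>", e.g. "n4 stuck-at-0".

n3 stuck-at-1

Fault-free values for test 1 (a=1, b=1, c=0, d=1): n1=1, n2=1, n3=0, n4=0, giving Y=0. Observed 1.
Test 1: faults giving observed 1 are {n3 stuck-at-1, n4 stuck-at-1}.
Test 2 (a=1, b=0, c=1, d=0): fault-free n1=0, n2=0, n3=1, n4=0 → 0; observed 0. Eliminates n4 stuck-at-1.
Only n3 stuck-at-1 is consistent with every test.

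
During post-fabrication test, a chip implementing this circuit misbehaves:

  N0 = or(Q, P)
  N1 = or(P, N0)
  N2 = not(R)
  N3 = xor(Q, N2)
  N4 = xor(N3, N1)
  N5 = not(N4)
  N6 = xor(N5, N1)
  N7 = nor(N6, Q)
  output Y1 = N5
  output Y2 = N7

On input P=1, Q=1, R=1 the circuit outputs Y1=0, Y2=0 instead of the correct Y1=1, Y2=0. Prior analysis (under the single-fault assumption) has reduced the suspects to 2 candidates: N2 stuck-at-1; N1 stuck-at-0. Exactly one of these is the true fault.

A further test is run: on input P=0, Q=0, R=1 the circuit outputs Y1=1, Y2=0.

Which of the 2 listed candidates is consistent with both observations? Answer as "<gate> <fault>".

Evaluate each candidate on input P=0, Q=0, R=1:
  N2 stuck-at-1: N0=0, N1=0, N2=1 [stuck-at-1], N3=1, N4=1, N5=0, N6=0, N7=1 → Y1=0, Y2=1 — eliminated
  N1 stuck-at-0: N0=0, N1=0 [stuck-at-0], N2=0, N3=0, N4=0, N5=1, N6=1, N7=0 → Y1=1, Y2=0 — matches
Only N1 stuck-at-0 reproduces the observed Y1=1, Y2=0.

N1 stuck-at-0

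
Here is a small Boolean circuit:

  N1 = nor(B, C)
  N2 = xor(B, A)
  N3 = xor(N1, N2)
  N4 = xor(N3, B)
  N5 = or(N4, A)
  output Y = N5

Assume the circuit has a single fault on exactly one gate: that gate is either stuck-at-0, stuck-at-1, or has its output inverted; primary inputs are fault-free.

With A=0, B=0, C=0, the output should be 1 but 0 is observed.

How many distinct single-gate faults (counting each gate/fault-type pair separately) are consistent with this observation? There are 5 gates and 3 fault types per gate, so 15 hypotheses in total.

10

Fault-free: N1=1, N2=0, N3=1, N4=1, N5=1 → 1. Observed 0.
  N1: stuck-at-0, inverted output ✓; others ✗
  N2: stuck-at-1, inverted output ✓; others ✗
  N3: stuck-at-0, inverted output ✓; others ✗
  N4: stuck-at-0, inverted output ✓; others ✗
  N5: stuck-at-0, inverted output ✓; others ✗
Consistent faults: {N1 stuck-at-0, N1 inverted output, N2 stuck-at-1, N2 inverted output, N3 stuck-at-0, N3 inverted output, N4 stuck-at-0, N4 inverted output, N5 stuck-at-0, N5 inverted output} — 10 in all.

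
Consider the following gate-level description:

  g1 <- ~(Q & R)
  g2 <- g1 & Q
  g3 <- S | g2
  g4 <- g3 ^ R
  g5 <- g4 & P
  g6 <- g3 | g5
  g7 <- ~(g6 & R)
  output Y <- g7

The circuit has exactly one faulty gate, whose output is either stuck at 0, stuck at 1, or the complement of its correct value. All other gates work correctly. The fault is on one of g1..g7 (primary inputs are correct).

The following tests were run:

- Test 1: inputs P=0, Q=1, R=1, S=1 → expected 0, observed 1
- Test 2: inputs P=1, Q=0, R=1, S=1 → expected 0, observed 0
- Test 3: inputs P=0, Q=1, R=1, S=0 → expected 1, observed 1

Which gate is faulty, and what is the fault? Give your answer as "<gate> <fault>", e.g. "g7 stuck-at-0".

g3 stuck-at-0

Fault-free values for test 1 (P=0, Q=1, R=1, S=1): g1=0, g2=0, g3=1, g4=0, g5=0, g6=1, g7=0, giving Y=0. Observed 1.
Test 1: faults giving observed 1 are {g3 stuck-at-0, g3 inverted output, g6 stuck-at-0, g6 inverted output, g7 stuck-at-1, g7 inverted output}.
Test 2 (P=1, Q=0, R=1, S=1): fault-free g1=1, g2=0, g3=1, g4=0, g5=0, g6=1, g7=0 → 0; observed 0. Eliminates g6 stuck-at-0, g6 inverted output, g7 stuck-at-1, g7 inverted output.
Test 3 (P=0, Q=1, R=1, S=0): fault-free g1=0, g2=0, g3=0, g4=1, g5=0, g6=0, g7=1 → 1; observed 1. Eliminates g3 inverted output.
Only g3 stuck-at-0 is consistent with every test.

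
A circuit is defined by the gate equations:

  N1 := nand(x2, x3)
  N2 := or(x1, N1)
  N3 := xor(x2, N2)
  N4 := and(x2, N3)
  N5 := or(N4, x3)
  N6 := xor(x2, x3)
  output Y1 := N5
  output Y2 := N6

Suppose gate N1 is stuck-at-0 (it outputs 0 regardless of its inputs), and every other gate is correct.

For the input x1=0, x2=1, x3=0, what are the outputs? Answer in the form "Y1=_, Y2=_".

Y1=1, Y2=1

Propagate with N1 forced: N1=0 [stuck-at-0], N2=0, N3=1, N4=1, N5=1, N6=1.
So the outputs are Y1=1, Y2=1. (Without the fault they would be Y1=0, Y2=1.)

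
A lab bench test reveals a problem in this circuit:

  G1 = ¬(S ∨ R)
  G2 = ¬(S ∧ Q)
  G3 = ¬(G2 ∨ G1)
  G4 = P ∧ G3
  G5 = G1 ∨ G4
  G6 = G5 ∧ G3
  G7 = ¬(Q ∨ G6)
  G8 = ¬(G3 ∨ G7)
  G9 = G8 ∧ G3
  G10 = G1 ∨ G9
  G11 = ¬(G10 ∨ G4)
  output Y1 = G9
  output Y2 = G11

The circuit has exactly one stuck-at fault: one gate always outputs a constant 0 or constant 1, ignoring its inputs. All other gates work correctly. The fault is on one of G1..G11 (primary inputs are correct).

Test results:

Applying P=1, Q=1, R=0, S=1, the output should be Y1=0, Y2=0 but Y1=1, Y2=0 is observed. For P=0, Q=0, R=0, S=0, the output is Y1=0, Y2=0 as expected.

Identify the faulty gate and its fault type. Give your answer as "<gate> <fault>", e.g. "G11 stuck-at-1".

G8 stuck-at-1

Fault-free values for test 1 (P=1, Q=1, R=0, S=1): G1=0, G2=0, G3=1, G4=1, G5=1, G6=1, G7=0, G8=0, G9=0, G10=0, G11=0, giving Y1=0, Y2=0. Observed Y1=1, Y2=0.
Test 1: faults giving observed Y1=1, Y2=0 are {G8 stuck-at-1, G9 stuck-at-1}.
Test 2 (P=0, Q=0, R=0, S=0): fault-free G1=1, G2=1, G3=0, G4=0, G5=1, G6=0, G7=1, G8=0, G9=0, G10=1, G11=0 → Y1=0, Y2=0; observed Y1=0, Y2=0. Eliminates G9 stuck-at-1.
Only G8 stuck-at-1 is consistent with every test.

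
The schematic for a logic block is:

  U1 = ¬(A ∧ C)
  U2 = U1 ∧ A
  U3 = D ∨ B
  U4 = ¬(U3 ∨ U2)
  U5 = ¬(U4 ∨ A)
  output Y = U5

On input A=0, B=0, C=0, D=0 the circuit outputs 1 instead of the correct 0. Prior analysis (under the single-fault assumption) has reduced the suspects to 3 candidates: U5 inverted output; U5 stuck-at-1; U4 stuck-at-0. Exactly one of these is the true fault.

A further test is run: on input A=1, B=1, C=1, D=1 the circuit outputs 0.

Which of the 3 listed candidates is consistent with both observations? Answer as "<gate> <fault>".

U4 stuck-at-0

Evaluate each candidate on input A=1, B=1, C=1, D=1:
  U5 inverted output: U1=0, U2=0, U3=1, U4=0, U5=1 [inverted output] → 1 — eliminated
  U5 stuck-at-1: U1=0, U2=0, U3=1, U4=0, U5=1 [stuck-at-1] → 1 — eliminated
  U4 stuck-at-0: U1=0, U2=0, U3=1, U4=0 [stuck-at-0], U5=0 → 0 — matches
Only U4 stuck-at-0 reproduces the observed 0.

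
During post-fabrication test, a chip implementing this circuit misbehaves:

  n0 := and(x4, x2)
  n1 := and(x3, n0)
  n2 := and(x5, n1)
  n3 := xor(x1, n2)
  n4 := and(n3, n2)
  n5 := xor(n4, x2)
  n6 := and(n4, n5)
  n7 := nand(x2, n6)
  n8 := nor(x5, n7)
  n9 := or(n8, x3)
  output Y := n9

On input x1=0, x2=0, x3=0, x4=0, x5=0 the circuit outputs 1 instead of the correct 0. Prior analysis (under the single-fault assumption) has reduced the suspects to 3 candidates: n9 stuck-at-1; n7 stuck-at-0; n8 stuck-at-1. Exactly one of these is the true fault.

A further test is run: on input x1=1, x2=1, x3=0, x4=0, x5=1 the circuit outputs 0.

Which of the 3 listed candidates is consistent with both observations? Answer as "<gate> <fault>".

Evaluate each candidate on input x1=1, x2=1, x3=0, x4=0, x5=1:
  n9 stuck-at-1: n0=0, n1=0, n2=0, n3=1, n4=0, n5=1, n6=0, n7=1, n8=0, n9=1 [stuck-at-1] → 1 — eliminated
  n7 stuck-at-0: n0=0, n1=0, n2=0, n3=1, n4=0, n5=1, n6=0, n7=0 [stuck-at-0], n8=0, n9=0 → 0 — matches
  n8 stuck-at-1: n0=0, n1=0, n2=0, n3=1, n4=0, n5=1, n6=0, n7=1, n8=1 [stuck-at-1], n9=1 → 1 — eliminated
Only n7 stuck-at-0 reproduces the observed 0.

n7 stuck-at-0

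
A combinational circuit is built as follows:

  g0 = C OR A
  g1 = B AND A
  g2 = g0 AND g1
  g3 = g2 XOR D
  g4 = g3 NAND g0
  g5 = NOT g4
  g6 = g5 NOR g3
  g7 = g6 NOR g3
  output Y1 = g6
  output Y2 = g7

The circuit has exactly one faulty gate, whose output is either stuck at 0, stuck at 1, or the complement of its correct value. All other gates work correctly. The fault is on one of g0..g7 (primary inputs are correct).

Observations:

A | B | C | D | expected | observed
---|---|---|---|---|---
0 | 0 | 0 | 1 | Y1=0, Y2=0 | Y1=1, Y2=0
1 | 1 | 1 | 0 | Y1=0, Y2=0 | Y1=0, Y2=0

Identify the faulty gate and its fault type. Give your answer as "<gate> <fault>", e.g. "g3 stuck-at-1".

g2 stuck-at-1

Fault-free values for test 1 (A=0, B=0, C=0, D=1): g0=0, g1=0, g2=0, g3=1, g4=1, g5=0, g6=0, g7=0, giving Y1=0, Y2=0. Observed Y1=1, Y2=0.
Test 1: faults giving observed Y1=1, Y2=0 are {g2 stuck-at-1, g2 inverted output, g3 stuck-at-0, g3 inverted output, g6 stuck-at-1, g6 inverted output}.
Test 2 (A=1, B=1, C=1, D=0): fault-free g0=1, g1=1, g2=1, g3=1, g4=0, g5=1, g6=0, g7=0 → Y1=0, Y2=0; observed Y1=0, Y2=0. Eliminates g2 inverted output, g3 stuck-at-0, g3 inverted output, g6 stuck-at-1, g6 inverted output.
Only g2 stuck-at-1 is consistent with every test.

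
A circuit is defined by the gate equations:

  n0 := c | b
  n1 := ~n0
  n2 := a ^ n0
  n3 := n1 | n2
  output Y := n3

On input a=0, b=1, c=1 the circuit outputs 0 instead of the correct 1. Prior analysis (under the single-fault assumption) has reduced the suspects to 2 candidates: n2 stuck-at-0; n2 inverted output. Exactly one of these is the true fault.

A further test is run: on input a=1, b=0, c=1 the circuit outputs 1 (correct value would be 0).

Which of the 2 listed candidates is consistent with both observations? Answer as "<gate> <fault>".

Evaluate each candidate on input a=1, b=0, c=1:
  n2 stuck-at-0: n0=1, n1=0, n2=0 [stuck-at-0], n3=0 → 0 — eliminated
  n2 inverted output: n0=1, n1=0, n2=1 [inverted output], n3=1 → 1 — matches
Only n2 inverted output reproduces the observed 1.

n2 inverted output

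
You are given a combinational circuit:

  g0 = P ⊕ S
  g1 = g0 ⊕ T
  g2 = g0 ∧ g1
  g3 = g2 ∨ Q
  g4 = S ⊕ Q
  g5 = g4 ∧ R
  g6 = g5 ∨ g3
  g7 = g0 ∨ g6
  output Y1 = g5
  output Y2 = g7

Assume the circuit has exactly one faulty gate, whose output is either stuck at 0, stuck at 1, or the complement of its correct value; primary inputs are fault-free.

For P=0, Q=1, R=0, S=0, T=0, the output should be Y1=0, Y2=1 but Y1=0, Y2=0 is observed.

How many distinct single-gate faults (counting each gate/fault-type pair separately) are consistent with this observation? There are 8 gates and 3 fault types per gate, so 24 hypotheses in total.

Fault-free: g0=0, g1=0, g2=0, g3=1, g4=1, g5=0, g6=1, g7=1 → Y1=0, Y2=1. Observed Y1=0, Y2=0.
  g0: none of the 3 fault types match ✗
  g1: none of the 3 fault types match ✗
  g2: none of the 3 fault types match ✗
  g3: stuck-at-0, inverted output ✓; others ✗
  g4: none of the 3 fault types match ✗
  g5: none of the 3 fault types match ✗
  g6: stuck-at-0, inverted output ✓; others ✗
  g7: stuck-at-0, inverted output ✓; others ✗
Consistent faults: {g3 stuck-at-0, g3 inverted output, g6 stuck-at-0, g6 inverted output, g7 stuck-at-0, g7 inverted output} — 6 in all.

6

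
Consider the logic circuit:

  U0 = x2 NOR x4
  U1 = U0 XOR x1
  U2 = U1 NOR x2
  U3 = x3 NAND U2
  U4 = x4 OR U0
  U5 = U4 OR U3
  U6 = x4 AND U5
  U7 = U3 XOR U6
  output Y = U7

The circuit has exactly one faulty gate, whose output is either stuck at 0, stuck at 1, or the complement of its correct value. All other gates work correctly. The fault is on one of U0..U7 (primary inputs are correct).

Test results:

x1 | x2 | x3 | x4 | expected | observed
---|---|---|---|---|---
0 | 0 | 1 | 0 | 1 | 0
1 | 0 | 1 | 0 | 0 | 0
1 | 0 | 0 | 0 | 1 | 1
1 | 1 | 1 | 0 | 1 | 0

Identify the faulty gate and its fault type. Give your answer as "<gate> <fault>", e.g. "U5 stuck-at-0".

Fault-free values for test 1 (x1=0, x2=0, x3=1, x4=0): U0=1, U1=1, U2=0, U3=1, U4=1, U5=1, U6=0, U7=1, giving Y=1. Observed 0.
Test 1: faults giving observed 0 are {U0 stuck-at-0, U0 inverted output, U1 stuck-at-0, U1 inverted output, U2 stuck-at-1, U2 inverted output, U3 stuck-at-0, U3 inverted output, U6 stuck-at-1, U6 inverted output, U7 stuck-at-0, U7 inverted output}.
Test 2 (x1=1, x2=0, x3=1, x4=0): fault-free U0=1, U1=0, U2=1, U3=0, U4=1, U5=1, U6=0, U7=0 → 0; observed 0. Eliminates U0 stuck-at-0, U0 inverted output, U1 inverted output, U2 inverted output, U3 inverted output, U6 stuck-at-1, U6 inverted output, U7 inverted output.
Test 3 (x1=1, x2=0, x3=0, x4=0): fault-free U0=1, U1=0, U2=1, U3=1, U4=1, U5=1, U6=0, U7=1 → 1; observed 1. Eliminates U3 stuck-at-0, U7 stuck-at-0.
Test 4 (x1=1, x2=1, x3=1, x4=0): fault-free U0=0, U1=1, U2=0, U3=1, U4=0, U5=1, U6=0, U7=1 → 1; observed 0. Eliminates U1 stuck-at-0.
Only U2 stuck-at-1 is consistent with every test.

U2 stuck-at-1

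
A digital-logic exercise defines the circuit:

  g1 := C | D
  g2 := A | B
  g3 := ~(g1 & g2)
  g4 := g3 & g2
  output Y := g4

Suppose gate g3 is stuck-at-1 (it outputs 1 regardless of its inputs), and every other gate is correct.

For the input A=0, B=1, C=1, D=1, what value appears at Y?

1

Propagate with g3 forced: g1=1, g2=1, g3=1 [stuck-at-1], g4=1.
So Y = 1. (Without the fault it would be 0.)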